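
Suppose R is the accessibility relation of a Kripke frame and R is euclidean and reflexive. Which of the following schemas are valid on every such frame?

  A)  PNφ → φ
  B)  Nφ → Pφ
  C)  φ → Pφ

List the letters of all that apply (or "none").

A reflexive euclidean relation is also symmetric (from wRw and wRv the euclidean condition gives vRw) and hence transitive; it is an equivalence relation.
(A) the dual of axiom B: valid iff R is symmetric. Every such R is symmetric — valid.
(B) Nφ → Pφ is axiom D, which corresponds to seriality. Every such R is serial — valid.
(C) φ → Pφ is the dual of axiom T; it is valid on a frame exactly when R is reflexive. Every such R is reflexive, so valid.

A, B, C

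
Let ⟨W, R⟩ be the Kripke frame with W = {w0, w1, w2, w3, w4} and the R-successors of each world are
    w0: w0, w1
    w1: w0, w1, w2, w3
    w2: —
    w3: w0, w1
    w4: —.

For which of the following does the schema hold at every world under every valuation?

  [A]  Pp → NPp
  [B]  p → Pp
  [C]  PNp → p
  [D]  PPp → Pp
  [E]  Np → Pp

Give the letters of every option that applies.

none

R is not reflexive: not w2 R w2.
R is not symmetric: w1 R w2 but not w2 R w1.
R is not transitive: w0 R w1 and w1 R w2 but not w0 R w2.
R is not euclidean: w1 R w0 and w1 R w2 but not w0 R w2.
R is not serial: w2 has no R-successor.
(A) Pp → NPp is axiom 5, which corresponds to the euclidean property. R is not euclidean — not valid.
(B) p → Pp (the dual of axiom T) characterises the reflexive frames. R is not reflexive — not valid.
(C) PNp → p is the dual of axiom B; it is valid on a frame exactly when R is symmetric. R is not symmetric, so not valid.
(D) PPp → Pp is the dual of axiom 4; it is valid on a frame exactly when R is transitive. R is not transitive, so not valid.
(E) Np → Pp (axiom D) characterises the serial frames. R is not serial — not valid.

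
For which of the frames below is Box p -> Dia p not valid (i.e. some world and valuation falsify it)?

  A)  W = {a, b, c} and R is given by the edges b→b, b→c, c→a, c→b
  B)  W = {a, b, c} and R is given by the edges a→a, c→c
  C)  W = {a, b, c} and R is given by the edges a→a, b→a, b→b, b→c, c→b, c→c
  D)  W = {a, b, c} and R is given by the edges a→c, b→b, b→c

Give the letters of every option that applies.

The schema Box p -> Dia p is axiom D; it is valid on a frame iff R is serial.
(A) R is not serial (a has no R-successor), so the schema fails here.
(B) R is not serial (b has no R-successor), so the schema fails here.
(C) R is serial (every world has an R-successor), so the schema is valid here.
(D) R is not serial (c has no R-successor), so the schema fails here.

A, B, D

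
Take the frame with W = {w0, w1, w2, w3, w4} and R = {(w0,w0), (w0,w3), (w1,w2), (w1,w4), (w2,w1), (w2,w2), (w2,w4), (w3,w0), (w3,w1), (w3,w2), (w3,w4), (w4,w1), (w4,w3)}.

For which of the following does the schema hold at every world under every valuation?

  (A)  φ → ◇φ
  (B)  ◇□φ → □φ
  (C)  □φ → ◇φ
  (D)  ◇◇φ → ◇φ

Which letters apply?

R is not reflexive: not w1 R w1.
R is not transitive: w0 R w3 and w3 R w1 but not w0 R w1.
R is not euclidean: w1 R w4 and w1 R w2 but not w4 R w2.
R is serial: every world has an R-successor.
(A) φ → ◇φ is the dual of axiom T; it is valid on a frame exactly when R is reflexive. R is not reflexive, so not valid.
(B) ◇□φ → □φ (the dual of axiom 5) characterises the euclidean frames. R is not euclidean — not valid.
(C) □φ → ◇φ is axiom D, which corresponds to seriality. R is serial — valid.
(D) the dual of axiom 4: valid iff R is transitive. R is not transitive — not valid.

C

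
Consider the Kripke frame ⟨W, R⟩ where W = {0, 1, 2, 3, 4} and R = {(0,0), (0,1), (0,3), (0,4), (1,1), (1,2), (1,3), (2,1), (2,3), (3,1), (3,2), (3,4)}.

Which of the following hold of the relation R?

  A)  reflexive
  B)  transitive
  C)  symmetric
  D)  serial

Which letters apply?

(A) not reflexive: not 2 R 2.
(B) not transitive: 0 R 1 and 1 R 2 but not 0 R 2.
(C) not symmetric: 0 R 1 but not 1 R 0.
(D) not serial: 4 has no R-successor.

none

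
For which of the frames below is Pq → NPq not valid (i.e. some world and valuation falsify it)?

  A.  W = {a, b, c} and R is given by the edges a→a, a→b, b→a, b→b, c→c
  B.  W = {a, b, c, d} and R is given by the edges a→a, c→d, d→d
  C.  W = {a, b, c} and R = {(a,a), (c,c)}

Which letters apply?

The schema Pq → NPq is axiom 5; it is valid on a frame iff R is euclidean.
(A) R is euclidean (any two R-successors of the same world are R-related), so the schema is valid here.
(B) R is euclidean (any two R-successors of the same world are R-related), so the schema is valid here.
(C) R is euclidean (any two R-successors of the same world are R-related), so the schema is valid here.

none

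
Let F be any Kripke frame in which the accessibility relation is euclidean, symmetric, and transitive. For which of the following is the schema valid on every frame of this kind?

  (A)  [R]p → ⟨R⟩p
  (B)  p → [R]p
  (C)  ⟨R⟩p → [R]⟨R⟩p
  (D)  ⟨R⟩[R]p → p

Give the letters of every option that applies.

C, D

(A) [R]p → ⟨R⟩p is axiom D, which corresponds to seriality. Such an R need not be serial — not valid.
(B) p → [R]p is valid only on frames where every R-edge is a self-loop. Such an R need not be a subset of the identity — not valid.
(C) ⟨R⟩p → [R]⟨R⟩p is axiom 5, which corresponds to the euclidean property. Every such R is euclidean — valid.
(D) ⟨R⟩[R]p → p is the dual of axiom B; it is valid on a frame exactly when R is symmetric. Every such R is symmetric, so valid.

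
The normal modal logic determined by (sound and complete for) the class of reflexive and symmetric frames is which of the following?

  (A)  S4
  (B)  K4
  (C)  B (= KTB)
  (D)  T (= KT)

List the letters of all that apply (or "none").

C

(A) S4 is determined by the class of reflexive and transitive frames.
(B) K4 is determined by the class of transitive frames.
(C) B (= KTB) is determined by exactly this class.
(D) T (= KT) is determined by the class of reflexive frames.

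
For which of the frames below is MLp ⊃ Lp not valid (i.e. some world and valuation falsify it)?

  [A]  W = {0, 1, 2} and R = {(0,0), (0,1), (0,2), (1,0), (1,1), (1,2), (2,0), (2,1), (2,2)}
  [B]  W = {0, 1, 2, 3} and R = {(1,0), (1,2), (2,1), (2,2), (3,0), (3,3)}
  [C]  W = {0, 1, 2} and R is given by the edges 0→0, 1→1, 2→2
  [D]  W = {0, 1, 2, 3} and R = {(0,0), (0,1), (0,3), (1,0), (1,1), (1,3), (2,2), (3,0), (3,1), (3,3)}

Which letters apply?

B

The schema MLp ⊃ Lp is the dual of axiom 5; it is valid on a frame iff R is euclidean.
(A) R is euclidean (any two R-successors of the same world are R-related), so the schema is valid here.
(B) R is not euclidean (1 R 0 and 1 R 2 but not 0 R 2), so the schema fails here.
(C) R is euclidean (any two R-successors of the same world are R-related), so the schema is valid here.
(D) R is euclidean (any two R-successors of the same world are R-related), so the schema is valid here.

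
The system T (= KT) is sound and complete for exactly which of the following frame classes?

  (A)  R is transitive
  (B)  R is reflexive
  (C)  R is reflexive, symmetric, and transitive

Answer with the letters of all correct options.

(A) this class determines K4, not T (= KT).
(B) T (= KT) is sound and complete for exactly this class.
(C) this class determines S5, not T (= KT).

B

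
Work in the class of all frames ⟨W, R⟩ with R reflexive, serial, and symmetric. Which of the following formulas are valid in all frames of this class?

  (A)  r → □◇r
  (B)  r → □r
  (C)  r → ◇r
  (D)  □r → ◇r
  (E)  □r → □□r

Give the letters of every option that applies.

(A) axiom B: valid iff R is symmetric. Every such R is symmetric — valid.
(B) r → □r (equivalent to ◇p→p) corresponds to R being a subset of the identity. Such an R need not be a subset of the identity, so not valid.
(C) r → ◇r is the dual of axiom T, which corresponds to reflexivity. Every such R is reflexive — valid.
(D) □r → ◇r is axiom D, which corresponds to seriality. Every such R is serial — valid.
(E) □r → □□r (axiom 4) characterises the transitive frames. Such an R need not be transitive — not valid.

A, C, D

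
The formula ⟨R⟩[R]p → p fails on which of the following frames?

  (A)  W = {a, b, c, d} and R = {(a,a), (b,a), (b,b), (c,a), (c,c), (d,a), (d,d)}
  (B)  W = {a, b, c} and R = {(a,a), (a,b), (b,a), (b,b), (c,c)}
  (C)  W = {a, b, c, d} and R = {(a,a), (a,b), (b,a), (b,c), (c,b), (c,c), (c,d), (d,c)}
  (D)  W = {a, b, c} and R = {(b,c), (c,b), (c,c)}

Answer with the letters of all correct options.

The schema ⟨R⟩[R]p → p is the dual of axiom B; it is valid on a frame iff R is symmetric.
(A) R is not symmetric (b R a but not a R b), so the schema fails here.
(B) R is symmetric (every R-edge is matched by its reverse), so the schema is valid here.
(C) R is symmetric (every R-edge is matched by its reverse), so the schema is valid here.
(D) R is symmetric (every R-edge is matched by its reverse), so the schema is valid here.

A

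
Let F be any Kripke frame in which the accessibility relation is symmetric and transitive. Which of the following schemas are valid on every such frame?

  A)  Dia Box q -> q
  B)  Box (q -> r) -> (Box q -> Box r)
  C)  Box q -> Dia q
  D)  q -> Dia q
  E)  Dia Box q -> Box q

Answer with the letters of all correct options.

A, B, E

A symmetric transitive relation is euclidean (uRv and uRw give vRu by symmetry, then vRw by transitivity).
(A) Dia Box q -> q is the dual of axiom B, which corresponds to symmetry. Every such R is symmetric — valid.
(B) Box (q -> r) -> (Box q -> Box r) is axiom K, valid on every Kripke frame — valid.
(C) Box q -> Dia q is axiom D; it is valid on a frame exactly when R is serial. Such an R need not be serial, so not valid.
(D) q -> Dia q is the dual of axiom T, which corresponds to reflexivity. Such an R need not be reflexive — not valid.
(E) Dia Box q -> Box q (the dual of axiom 5) characterises the euclidean frames. Every such R is euclidean — valid.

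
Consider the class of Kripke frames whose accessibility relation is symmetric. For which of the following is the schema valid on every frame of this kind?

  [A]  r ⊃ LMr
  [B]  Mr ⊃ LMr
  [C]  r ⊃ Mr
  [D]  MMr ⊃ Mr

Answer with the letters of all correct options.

A

(A) r ⊃ LMr (axiom B) characterises the symmetric frames. Every such R is symmetric — valid.
(B) Mr ⊃ LMr is axiom 5, which corresponds to the euclidean property. Such an R need not be euclidean — not valid.
(C) r ⊃ Mr is the dual of axiom T, which corresponds to reflexivity. Such an R need not be reflexive — not valid.
(D) the dual of axiom 4: valid iff R is transitive. Such an R need not be transitive — not valid.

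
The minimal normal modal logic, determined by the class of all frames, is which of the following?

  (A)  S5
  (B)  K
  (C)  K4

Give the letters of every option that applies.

(A) S5 is determined by the class of reflexive, symmetric, and transitive frames.
(B) K is determined by exactly this class.
(C) K4 is determined by the class of transitive frames.

B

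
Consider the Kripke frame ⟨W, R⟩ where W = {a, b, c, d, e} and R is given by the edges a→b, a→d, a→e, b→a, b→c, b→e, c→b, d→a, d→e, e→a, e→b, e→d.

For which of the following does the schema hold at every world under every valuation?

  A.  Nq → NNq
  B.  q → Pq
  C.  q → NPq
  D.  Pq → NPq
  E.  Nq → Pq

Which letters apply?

C, E

R is not reflexive: not a R a.
R is symmetric: every R-edge is matched by its reverse.
R is not transitive: a R b and b R a but not a R a.
R is not euclidean: a R b and a R d but not b R d.
R is serial: every world has an R-successor.
(A) axiom 4: valid iff R is transitive. R is not transitive — not valid.
(B) q → Pq is the dual of axiom T, which corresponds to reflexivity. R is not reflexive — not valid.
(C) q → NPq (axiom B) characterises the symmetric frames. R is symmetric — valid.
(D) Pq → NPq (axiom 5) characterises the euclidean frames. R is not euclidean — not valid.
(E) Nq → Pq is axiom D; it is valid on a frame exactly when R is serial. R is serial, so valid.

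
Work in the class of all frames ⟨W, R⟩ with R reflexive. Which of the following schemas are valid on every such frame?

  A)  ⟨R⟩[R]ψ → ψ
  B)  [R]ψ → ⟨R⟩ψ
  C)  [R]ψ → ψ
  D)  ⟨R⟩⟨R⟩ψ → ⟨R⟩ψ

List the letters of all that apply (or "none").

B, C

A reflexive relation is serial.
(A) ⟨R⟩[R]ψ → ψ is the dual of axiom B; it is valid on a frame exactly when R is symmetric. Such an R need not be symmetric, so not valid.
(B) [R]ψ → ⟨R⟩ψ is axiom D, which corresponds to seriality. Every such R is serial — valid.
(C) [R]ψ → ψ is axiom T, which corresponds to reflexivity. Every such R is reflexive — valid.
(D) the dual of axiom 4: valid iff R is transitive. Such an R need not be transitive — not valid.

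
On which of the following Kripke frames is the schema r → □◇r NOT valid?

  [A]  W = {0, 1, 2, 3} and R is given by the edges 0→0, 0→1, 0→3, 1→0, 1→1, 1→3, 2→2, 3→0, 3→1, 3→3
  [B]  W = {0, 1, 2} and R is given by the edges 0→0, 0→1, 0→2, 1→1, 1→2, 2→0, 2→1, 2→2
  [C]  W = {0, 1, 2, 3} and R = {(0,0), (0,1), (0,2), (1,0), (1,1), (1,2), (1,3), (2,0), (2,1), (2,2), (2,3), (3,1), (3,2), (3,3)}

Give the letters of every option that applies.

The schema r → □◇r is axiom B; it is valid on a frame iff R is symmetric.
(A) R is symmetric (every R-edge is matched by its reverse), so the schema is valid here.
(B) R is not symmetric (0 R 1 but not 1 R 0), so the schema fails here.
(C) R is symmetric (every R-edge is matched by its reverse), so the schema is valid here.

B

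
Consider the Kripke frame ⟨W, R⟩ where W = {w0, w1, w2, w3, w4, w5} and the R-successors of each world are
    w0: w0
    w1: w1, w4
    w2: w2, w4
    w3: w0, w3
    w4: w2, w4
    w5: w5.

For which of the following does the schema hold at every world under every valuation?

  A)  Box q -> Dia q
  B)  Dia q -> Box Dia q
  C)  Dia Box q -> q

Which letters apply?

A

R is not symmetric: w1 R w4 but not w4 R w1.
R is not euclidean: w1 R w4 and w1 R w1 but not w4 R w1.
R is serial: every world has an R-successor.
(A) Box q -> Dia q is axiom D, which corresponds to seriality. R is serial — valid.
(B) axiom 5: valid iff R is euclidean. R is not euclidean — not valid.
(C) Dia Box q -> q is the dual of axiom B; it is valid on a frame exactly when R is symmetric. R is not symmetric, so not valid.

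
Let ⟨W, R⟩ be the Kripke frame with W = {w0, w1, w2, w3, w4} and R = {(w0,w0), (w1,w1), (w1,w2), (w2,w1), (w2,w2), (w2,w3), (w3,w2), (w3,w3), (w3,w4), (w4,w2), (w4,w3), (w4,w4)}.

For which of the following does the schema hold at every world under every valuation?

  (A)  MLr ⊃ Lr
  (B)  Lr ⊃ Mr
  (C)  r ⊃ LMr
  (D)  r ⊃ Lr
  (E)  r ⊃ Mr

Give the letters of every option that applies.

R is reflexive: each world relates to itself.
R is not symmetric: w4 R w2 but not w2 R w4.
R is not euclidean: w2 R w1 and w2 R w3 but not w1 R w3.
R is serial: every world has an R-successor.
R is not a subset of the identity: w1 R w2 with w1 ≠ w2.
(A) MLr ⊃ Lr is the dual of axiom 5; it is valid on a frame exactly when R is euclidean. R is not euclidean, so not valid.
(B) Lr ⊃ Mr (axiom D) characterises the serial frames. R is serial — valid.
(C) axiom B: valid iff R is symmetric. R is not symmetric — not valid.
(D) r ⊃ Lr is equivalent to ◇p→p; it holds exactly when R ⊆ identity. Here R ⊄ identity — not valid.
(E) the dual of axiom T: valid iff R is reflexive. R is reflexive — valid.

B, E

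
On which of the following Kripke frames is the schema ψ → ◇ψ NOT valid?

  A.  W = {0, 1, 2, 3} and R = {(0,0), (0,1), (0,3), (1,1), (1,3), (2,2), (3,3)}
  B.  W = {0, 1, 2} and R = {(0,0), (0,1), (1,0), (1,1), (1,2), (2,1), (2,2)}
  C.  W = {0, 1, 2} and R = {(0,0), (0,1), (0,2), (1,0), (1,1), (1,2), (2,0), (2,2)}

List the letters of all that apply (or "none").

none

The schema ψ → ◇ψ is the dual of axiom T; it is valid on a frame iff R is reflexive.
(A) R is reflexive (each world relates to itself), so the schema is valid here.
(B) R is reflexive (each world relates to itself), so the schema is valid here.
(C) R is reflexive (each world relates to itself), so the schema is valid here.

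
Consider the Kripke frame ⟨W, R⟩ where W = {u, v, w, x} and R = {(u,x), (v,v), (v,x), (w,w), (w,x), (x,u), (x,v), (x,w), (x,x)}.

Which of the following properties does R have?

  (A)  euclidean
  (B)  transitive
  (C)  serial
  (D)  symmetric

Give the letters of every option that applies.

C, D

(A) not euclidean: x R u and x R v but not u R v.
(B) not transitive: u R x and x R u but not u R u.
(C) serial: every world has an R-successor.
(D) symmetric: every R-edge is matched by its reverse.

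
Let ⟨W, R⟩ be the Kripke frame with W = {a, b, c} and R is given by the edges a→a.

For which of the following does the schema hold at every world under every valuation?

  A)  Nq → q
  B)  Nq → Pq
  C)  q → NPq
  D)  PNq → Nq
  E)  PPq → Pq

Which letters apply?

R is not reflexive: not b R b.
R is symmetric: every R-edge is matched by its reverse.
R is transitive: R is closed under composition.
R is euclidean: any two R-successors of the same world are R-related.
R is not serial: b has no R-successor.
(A) Nq → q is axiom T; it is valid on a frame exactly when R is reflexive. R is not reflexive, so not valid.
(B) Nq → Pq (axiom D) characterises the serial frames. R is not serial — not valid.
(C) axiom B: valid iff R is symmetric. R is symmetric — valid.
(D) the dual of axiom 5: valid iff R is euclidean. R is euclidean — valid.
(E) the dual of axiom 4: valid iff R is transitive. R is transitive — valid.

C, D, E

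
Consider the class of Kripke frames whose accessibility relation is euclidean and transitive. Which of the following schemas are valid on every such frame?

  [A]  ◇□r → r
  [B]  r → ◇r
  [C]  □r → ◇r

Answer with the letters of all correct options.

none

(A) ◇□r → r (the dual of axiom B) characterises the symmetric frames. Such an R need not be symmetric — not valid.
(B) the dual of axiom T: valid iff R is reflexive. Such an R need not be reflexive — not valid.
(C) □r → ◇r is axiom D; it is valid on a frame exactly when R is serial. Such an R need not be serial, so not valid.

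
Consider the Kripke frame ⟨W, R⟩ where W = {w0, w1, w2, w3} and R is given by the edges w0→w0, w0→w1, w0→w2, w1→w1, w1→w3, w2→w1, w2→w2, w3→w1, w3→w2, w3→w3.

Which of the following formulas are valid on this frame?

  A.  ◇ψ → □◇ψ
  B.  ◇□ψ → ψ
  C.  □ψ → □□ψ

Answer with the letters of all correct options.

none

R is not symmetric: w0 R w1 but not w1 R w0.
R is not transitive: w0 R w1 and w1 R w3 but not w0 R w3.
R is not euclidean: w0 R w1 and w0 R w0 but not w1 R w0.
(A) ◇ψ → □◇ψ is axiom 5; it is valid on a frame exactly when R is euclidean. R is not euclidean, so not valid.
(B) ◇□ψ → ψ is the dual of axiom B; it is valid on a frame exactly when R is symmetric. R is not symmetric, so not valid.
(C) □ψ → □□ψ is axiom 4; it is valid on a frame exactly when R is transitive. R is not transitive, so not valid.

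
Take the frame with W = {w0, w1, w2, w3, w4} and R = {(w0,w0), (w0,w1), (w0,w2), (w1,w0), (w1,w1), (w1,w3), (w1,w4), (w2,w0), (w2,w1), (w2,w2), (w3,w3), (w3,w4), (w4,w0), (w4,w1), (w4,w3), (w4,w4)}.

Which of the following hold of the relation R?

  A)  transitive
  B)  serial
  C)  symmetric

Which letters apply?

(A) not transitive: w0 R w1 and w1 R w3 but not w0 R w3.
(B) serial: every world has an R-successor.
(C) not symmetric: w1 R w3 but not w3 R w1.

B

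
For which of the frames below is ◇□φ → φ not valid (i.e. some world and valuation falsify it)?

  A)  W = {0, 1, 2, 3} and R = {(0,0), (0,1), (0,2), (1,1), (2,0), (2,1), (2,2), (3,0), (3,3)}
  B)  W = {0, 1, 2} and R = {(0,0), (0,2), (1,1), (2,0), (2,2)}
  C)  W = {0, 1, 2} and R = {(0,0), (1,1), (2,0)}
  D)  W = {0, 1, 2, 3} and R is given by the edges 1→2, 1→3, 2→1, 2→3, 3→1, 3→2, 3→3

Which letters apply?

The schema ◇□φ → φ is the dual of axiom B; it is valid on a frame iff R is symmetric.
(A) R is not symmetric (0 R 1 but not 1 R 0), so the schema fails here.
(B) R is symmetric (every R-edge is matched by its reverse), so the schema is valid here.
(C) R is not symmetric (2 R 0 but not 0 R 2), so the schema fails here.
(D) R is symmetric (every R-edge is matched by its reverse), so the schema is valid here.

A, C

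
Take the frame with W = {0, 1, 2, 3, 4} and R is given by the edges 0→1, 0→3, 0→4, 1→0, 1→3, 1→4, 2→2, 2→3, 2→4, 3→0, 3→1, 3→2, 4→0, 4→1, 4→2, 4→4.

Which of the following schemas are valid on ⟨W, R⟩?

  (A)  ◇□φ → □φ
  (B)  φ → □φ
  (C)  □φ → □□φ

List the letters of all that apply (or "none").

none

R is not transitive: 0 R 1 and 1 R 0 but not 0 R 0.
R is not euclidean: 0 R 3 and 0 R 4 but not 3 R 4.
R is not a subset of the identity: 0 R 1 with 0 ≠ 1.
(A) the dual of axiom 5: valid iff R is euclidean. R is not euclidean — not valid.
(B) φ → □φ is valid only on frames where every R-edge is a self-loop. Here R ⊄ identity — not valid.
(C) □φ → □□φ (axiom 4) characterises the transitive frames. R is not transitive — not valid.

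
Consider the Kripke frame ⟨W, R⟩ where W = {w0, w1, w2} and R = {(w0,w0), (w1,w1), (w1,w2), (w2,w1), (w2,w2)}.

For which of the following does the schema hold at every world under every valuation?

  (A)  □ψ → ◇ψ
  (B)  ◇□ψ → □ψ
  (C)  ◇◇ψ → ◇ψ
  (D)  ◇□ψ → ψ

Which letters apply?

R is symmetric: every R-edge is matched by its reverse.
R is transitive: R is closed under composition.
R is euclidean: any two R-successors of the same world are R-related.
R is serial: every world has an R-successor.
(A) □ψ → ◇ψ (axiom D) characterises the serial frames. R is serial — valid.
(B) ◇□ψ → □ψ is the dual of axiom 5; it is valid on a frame exactly when R is euclidean. R is euclidean, so valid.
(C) ◇◇ψ → ◇ψ (the dual of axiom 4) characterises the transitive frames. R is transitive — valid.
(D) ◇□ψ → ψ (the dual of axiom B) characterises the symmetric frames. R is symmetric — valid.

A, B, C, D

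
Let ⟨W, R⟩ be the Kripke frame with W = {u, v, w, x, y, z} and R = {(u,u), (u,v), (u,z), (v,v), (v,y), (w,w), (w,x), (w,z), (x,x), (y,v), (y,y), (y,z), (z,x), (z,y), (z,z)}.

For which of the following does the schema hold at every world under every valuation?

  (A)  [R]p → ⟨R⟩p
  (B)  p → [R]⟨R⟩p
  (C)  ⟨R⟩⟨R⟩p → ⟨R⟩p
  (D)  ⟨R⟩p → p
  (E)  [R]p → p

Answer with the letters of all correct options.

R is reflexive: each world relates to itself.
R is not symmetric: u R v but not v R u.
R is not transitive: u R v and v R y but not u R y.
R is serial: every world has an R-successor.
R is not a subset of the identity: u R v with u ≠ v.
(A) axiom D: valid iff R is serial. R is serial — valid.
(B) p → [R]⟨R⟩p (axiom B) characterises the symmetric frames. R is not symmetric — not valid.
(C) ⟨R⟩⟨R⟩p → ⟨R⟩p is the dual of axiom 4, which corresponds to transitivity. R is not transitive — not valid.
(D) ⟨R⟩p → p (the converse of T) corresponds to R being a subset of the identity. Here R ⊄ identity, so not valid.
(E) [R]p → p is axiom T; it is valid on a frame exactly when R is reflexive. R is reflexive, so valid.

A, E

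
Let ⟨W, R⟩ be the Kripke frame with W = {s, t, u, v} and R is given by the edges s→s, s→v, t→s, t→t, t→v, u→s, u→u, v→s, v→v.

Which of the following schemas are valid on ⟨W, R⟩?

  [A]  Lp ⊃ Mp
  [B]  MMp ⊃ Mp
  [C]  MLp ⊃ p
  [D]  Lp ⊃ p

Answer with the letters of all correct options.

A, D

R is reflexive: each world relates to itself.
R is not symmetric: t R s but not s R t.
R is not transitive: u R s and s R v but not u R v.
R is serial: every world has an R-successor.
(A) Lp ⊃ Mp is axiom D; it is valid on a frame exactly when R is serial. R is serial, so valid.
(B) MMp ⊃ Mp is the dual of axiom 4, which corresponds to transitivity. R is not transitive — not valid.
(C) MLp ⊃ p (the dual of axiom B) characterises the symmetric frames. R is not symmetric — not valid.
(D) Lp ⊃ p (axiom T) characterises the reflexive frames. R is reflexive — valid.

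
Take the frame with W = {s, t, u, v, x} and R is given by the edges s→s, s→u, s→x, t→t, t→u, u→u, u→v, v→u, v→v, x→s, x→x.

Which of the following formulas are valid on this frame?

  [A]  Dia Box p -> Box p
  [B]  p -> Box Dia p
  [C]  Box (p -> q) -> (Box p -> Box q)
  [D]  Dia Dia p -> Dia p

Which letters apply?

R is not symmetric: s R u but not u R s.
R is not transitive: s R u and u R v but not s R v.
R is not euclidean: s R u and s R s but not u R s.
(A) Dia Box p -> Box p is the dual of axiom 5; it is valid on a frame exactly when R is euclidean. R is not euclidean, so not valid.
(B) p -> Box Dia p is axiom B; it is valid on a frame exactly when R is symmetric. R is not symmetric, so not valid.
(C) Box (p -> q) -> (Box p -> Box q) is the K axiom; it holds on all frames — valid.
(D) Dia Dia p -> Dia p is the dual of axiom 4; it is valid on a frame exactly when R is transitive. R is not transitive, so not valid.

C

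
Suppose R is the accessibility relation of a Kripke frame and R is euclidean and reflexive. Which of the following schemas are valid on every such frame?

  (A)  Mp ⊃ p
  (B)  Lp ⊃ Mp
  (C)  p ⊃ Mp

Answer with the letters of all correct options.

A reflexive euclidean relation is also symmetric (from wRw and wRv the euclidean condition gives vRw) and hence transitive; it is an equivalence relation.
(A) Mp ⊃ p (the converse of T) corresponds to R being a subset of the identity. Such an R need not be a subset of the identity, so not valid.
(B) Lp ⊃ Mp (axiom D) characterises the serial frames. Every such R is serial — valid.
(C) p ⊃ Mp (the dual of axiom T) characterises the reflexive frames. Every such R is reflexive — valid.

B, C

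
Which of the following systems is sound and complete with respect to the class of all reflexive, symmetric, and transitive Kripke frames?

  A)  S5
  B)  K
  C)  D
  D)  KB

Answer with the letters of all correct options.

(A) S5 is determined by exactly this class.
(B) K is determined by the class of arbitrary frames.
(C) D is determined by the class of serial frames.
(D) KB is determined by the class of symmetric frames.

A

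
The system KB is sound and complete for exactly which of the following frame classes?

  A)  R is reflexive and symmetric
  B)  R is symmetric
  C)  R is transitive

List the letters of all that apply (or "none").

B

(A) this class determines B (= KTB), not KB.
(B) KB is sound and complete for exactly this class.
(C) this class determines K4, not KB.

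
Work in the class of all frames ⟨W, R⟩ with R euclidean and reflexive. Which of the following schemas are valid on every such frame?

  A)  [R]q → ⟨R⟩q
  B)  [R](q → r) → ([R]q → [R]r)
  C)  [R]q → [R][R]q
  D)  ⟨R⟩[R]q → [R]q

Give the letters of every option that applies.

A, B, C, D

A reflexive euclidean relation is also symmetric (from wRw and wRv the euclidean condition gives vRw) and hence transitive; it is an equivalence relation.
(A) [R]q → ⟨R⟩q is axiom D, which corresponds to seriality. Every such R is serial — valid.
(B) this is just K, valid on every normal frame.
(C) [R]q → [R][R]q (axiom 4) characterises the transitive frames. Every such R is transitive — valid.
(D) ⟨R⟩[R]q → [R]q is the dual of axiom 5, which corresponds to the euclidean property. Every such R is euclidean — valid.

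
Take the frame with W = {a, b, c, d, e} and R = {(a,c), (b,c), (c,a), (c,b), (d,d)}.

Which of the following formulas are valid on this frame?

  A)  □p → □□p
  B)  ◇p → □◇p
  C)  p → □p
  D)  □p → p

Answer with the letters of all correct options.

R is not reflexive: not a R a.
R is not transitive: a R c and c R a but not a R a.
R is not euclidean: c R a and c R b but not a R b.
R is not a subset of the identity: a R c with a ≠ c.
(A) axiom 4: valid iff R is transitive. R is not transitive — not valid.
(B) ◇p → □◇p is axiom 5; it is valid on a frame exactly when R is euclidean. R is not euclidean, so not valid.
(C) p → □p is equivalent to ◇p→p; it holds exactly when R ⊆ identity. Here R ⊄ identity — not valid.
(D) □p → p is axiom T; it is valid on a frame exactly when R is reflexive. R is not reflexive, so not valid.

none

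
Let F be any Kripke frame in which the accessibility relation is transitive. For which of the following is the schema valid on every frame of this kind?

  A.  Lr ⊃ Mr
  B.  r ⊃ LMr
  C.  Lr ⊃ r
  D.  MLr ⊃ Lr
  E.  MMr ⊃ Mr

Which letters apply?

(A) axiom D: valid iff R is serial. Such an R need not be serial — not valid.
(B) axiom B: valid iff R is symmetric. Such an R need not be symmetric — not valid.
(C) axiom T: valid iff R is reflexive. Such an R need not be reflexive — not valid.
(D) MLr ⊃ Lr (the dual of axiom 5) characterises the euclidean frames. Such an R need not be euclidean — not valid.
(E) MMr ⊃ Mr (the dual of axiom 4) characterises the transitive frames. Every such R is transitive — valid.

E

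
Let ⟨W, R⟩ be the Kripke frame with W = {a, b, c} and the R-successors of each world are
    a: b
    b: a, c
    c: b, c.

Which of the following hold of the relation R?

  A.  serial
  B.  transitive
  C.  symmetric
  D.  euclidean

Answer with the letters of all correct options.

(A) serial: every world has an R-successor.
(B) not transitive: a R b and b R a but not a R a.
(C) symmetric: every R-edge is matched by its reverse.
(D) not euclidean: b R a and b R c but not a R c.

A, C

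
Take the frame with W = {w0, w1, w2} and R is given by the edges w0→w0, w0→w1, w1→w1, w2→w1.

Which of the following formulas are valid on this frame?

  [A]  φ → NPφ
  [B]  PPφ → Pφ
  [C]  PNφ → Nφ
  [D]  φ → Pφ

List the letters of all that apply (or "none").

R is not reflexive: not w2 R w2.
R is not symmetric: w0 R w1 but not w1 R w0.
R is transitive: R is closed under composition.
R is not euclidean: w0 R w1 and w0 R w0 but not w1 R w0.
(A) φ → NPφ (axiom B) characterises the symmetric frames. R is not symmetric — not valid.
(B) PPφ → Pφ (the dual of axiom 4) characterises the transitive frames. R is transitive — valid.
(C) PNφ → Nφ is the dual of axiom 5; it is valid on a frame exactly when R is euclidean. R is not euclidean, so not valid.
(D) φ → Pφ (the dual of axiom T) characterises the reflexive frames. R is not reflexive — not valid.

B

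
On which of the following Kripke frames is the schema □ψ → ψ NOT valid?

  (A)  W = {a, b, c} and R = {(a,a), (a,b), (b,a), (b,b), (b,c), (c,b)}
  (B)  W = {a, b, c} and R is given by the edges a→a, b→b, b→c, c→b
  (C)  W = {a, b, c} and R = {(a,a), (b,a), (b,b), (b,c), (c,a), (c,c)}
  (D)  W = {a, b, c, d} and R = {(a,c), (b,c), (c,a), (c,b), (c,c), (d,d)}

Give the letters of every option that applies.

The schema □ψ → ψ is axiom T; it is valid on a frame iff R is reflexive.
(A) R is not reflexive (not c R c), so the schema fails here.
(B) R is not reflexive (not c R c), so the schema fails here.
(C) R is reflexive (each world relates to itself), so the schema is valid here.
(D) R is not reflexive (not a R a), so the schema fails here.

A, B, D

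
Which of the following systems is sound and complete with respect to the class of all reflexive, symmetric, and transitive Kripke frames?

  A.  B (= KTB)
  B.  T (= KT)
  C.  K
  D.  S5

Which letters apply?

D

(A) B (= KTB) is determined by the class of reflexive and symmetric frames.
(B) T (= KT) is determined by the class of reflexive frames.
(C) K is determined by the class of arbitrary frames.
(D) S5 is determined by exactly this class.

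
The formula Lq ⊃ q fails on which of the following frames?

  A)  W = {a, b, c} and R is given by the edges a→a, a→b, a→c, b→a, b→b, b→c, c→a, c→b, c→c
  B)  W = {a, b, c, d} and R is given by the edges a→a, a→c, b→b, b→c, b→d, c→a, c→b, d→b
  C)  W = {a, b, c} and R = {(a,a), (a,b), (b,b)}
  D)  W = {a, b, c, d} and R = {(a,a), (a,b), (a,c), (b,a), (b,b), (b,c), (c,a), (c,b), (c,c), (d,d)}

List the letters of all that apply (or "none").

The schema Lq ⊃ q is axiom T; it is valid on a frame iff R is reflexive.
(A) R is reflexive (each world relates to itself), so the schema is valid here.
(B) R is not reflexive (not c R c), so the schema fails here.
(C) R is not reflexive (not c R c), so the schema fails here.
(D) R is reflexive (each world relates to itself), so the schema is valid here.

B, C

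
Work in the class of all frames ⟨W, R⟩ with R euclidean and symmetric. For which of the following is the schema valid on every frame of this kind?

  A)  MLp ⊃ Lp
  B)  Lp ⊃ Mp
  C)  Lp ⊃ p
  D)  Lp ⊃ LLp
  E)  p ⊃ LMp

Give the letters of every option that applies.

A, D, E

A symmetric euclidean relation is transitive (uRv and vRw give vRu by symmetry, then uRw by the euclidean condition, applied at v).
(A) MLp ⊃ Lp is the dual of axiom 5; it is valid on a frame exactly when R is euclidean. Every such R is euclidean, so valid.
(B) axiom D: valid iff R is serial. Such an R need not be serial — not valid.
(C) Lp ⊃ p is axiom T, which corresponds to reflexivity. Such an R need not be reflexive — not valid.
(D) Lp ⊃ LLp is axiom 4; it is valid on a frame exactly when R is transitive. Every such R is transitive, so valid.
(E) p ⊃ LMp is axiom B; it is valid on a frame exactly when R is symmetric. Every such R is symmetric, so valid.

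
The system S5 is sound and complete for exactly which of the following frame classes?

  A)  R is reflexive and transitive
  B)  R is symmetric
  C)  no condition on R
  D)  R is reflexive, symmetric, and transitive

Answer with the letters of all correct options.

D

(A) this class determines S4, not S5.
(B) this class determines KB, not S5.
(C) this class determines K, not S5.
(D) S5 is sound and complete for exactly this class.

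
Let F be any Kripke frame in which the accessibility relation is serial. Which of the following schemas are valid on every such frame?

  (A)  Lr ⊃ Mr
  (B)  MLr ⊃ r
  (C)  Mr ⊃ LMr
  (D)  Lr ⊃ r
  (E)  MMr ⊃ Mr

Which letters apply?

(A) Lr ⊃ Mr (axiom D) characterises the serial frames. Every such R is serial — valid.
(B) the dual of axiom B: valid iff R is symmetric. Such an R need not be symmetric — not valid.
(C) Mr ⊃ LMr (axiom 5) characterises the euclidean frames. Such an R need not be euclidean — not valid.
(D) Lr ⊃ r is axiom T, which corresponds to reflexivity. Such an R need not be reflexive — not valid.
(E) MMr ⊃ Mr is the dual of axiom 4; it is valid on a frame exactly when R is transitive. Such an R need not be transitive, so not valid.

A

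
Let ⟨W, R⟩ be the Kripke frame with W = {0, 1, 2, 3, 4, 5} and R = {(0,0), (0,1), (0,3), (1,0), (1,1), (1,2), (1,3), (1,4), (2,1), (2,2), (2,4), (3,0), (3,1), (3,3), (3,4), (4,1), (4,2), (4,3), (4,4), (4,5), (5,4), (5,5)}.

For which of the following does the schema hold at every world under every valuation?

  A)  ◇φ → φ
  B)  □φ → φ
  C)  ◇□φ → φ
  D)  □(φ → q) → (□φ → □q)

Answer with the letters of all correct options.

R is reflexive: each world relates to itself.
R is symmetric: every R-edge is matched by its reverse.
R is not a subset of the identity: 0 R 1 with 0 ≠ 1.
(A) ◇φ → φ is valid only on frames where every R-edge is a self-loop. Here R ⊄ identity — not valid.
(B) □φ → φ is axiom T, which corresponds to reflexivity. R is reflexive — valid.
(C) ◇□φ → φ (the dual of axiom B) characterises the symmetric frames. R is symmetric — valid.
(D) this is just K, valid on every normal frame.

B, C, D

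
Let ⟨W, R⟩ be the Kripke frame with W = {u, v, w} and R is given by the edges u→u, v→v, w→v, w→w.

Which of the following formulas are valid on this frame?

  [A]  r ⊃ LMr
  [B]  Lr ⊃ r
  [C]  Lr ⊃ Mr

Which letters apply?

R is reflexive: each world relates to itself.
R is not symmetric: w R v but not v R w.
R is serial: every world has an R-successor.
(A) axiom B: valid iff R is symmetric. R is not symmetric — not valid.
(B) Lr ⊃ r (axiom T) characterises the reflexive frames. R is reflexive — valid.
(C) axiom D: valid iff R is serial. R is serial — valid.

B, C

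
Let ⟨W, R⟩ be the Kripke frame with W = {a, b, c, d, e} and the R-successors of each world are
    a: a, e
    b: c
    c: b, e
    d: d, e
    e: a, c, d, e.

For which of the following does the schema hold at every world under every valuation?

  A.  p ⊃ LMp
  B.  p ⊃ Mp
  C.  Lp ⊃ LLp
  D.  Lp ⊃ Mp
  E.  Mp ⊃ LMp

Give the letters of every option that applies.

A, D

R is not reflexive: not b R b.
R is symmetric: every R-edge is matched by its reverse.
R is not transitive: a R e and e R c but not a R c.
R is not euclidean: c R b and c R e but not b R e.
R is serial: every world has an R-successor.
(A) p ⊃ LMp is axiom B, which corresponds to symmetry. R is symmetric — valid.
(B) p ⊃ Mp is the dual of axiom T, which corresponds to reflexivity. R is not reflexive — not valid.
(C) Lp ⊃ LLp is axiom 4, which corresponds to transitivity. R is not transitive — not valid.
(D) Lp ⊃ Mp (axiom D) characterises the serial frames. R is serial — valid.
(E) Mp ⊃ LMp is axiom 5, which corresponds to the euclidean property. R is not euclidean — not valid.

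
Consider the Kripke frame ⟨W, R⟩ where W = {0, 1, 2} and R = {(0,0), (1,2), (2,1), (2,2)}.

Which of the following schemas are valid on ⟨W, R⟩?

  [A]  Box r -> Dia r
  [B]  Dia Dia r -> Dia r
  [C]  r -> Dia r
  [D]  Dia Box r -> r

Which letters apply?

R is not reflexive: not 1 R 1.
R is symmetric: every R-edge is matched by its reverse.
R is not transitive: 1 R 2 and 2 R 1 but not 1 R 1.
R is serial: every world has an R-successor.
(A) Box r -> Dia r is axiom D, which corresponds to seriality. R is serial — valid.
(B) the dual of axiom 4: valid iff R is transitive. R is not transitive — not valid.
(C) r -> Dia r (the dual of axiom T) characterises the reflexive frames. R is not reflexive — not valid.
(D) Dia Box r -> r is the dual of axiom B; it is valid on a frame exactly when R is symmetric. R is symmetric, so valid.

A, D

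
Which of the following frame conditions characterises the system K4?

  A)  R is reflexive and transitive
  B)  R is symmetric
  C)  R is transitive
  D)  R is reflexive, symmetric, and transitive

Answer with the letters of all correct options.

(A) this class determines S4, not K4.
(B) this class determines KB, not K4.
(C) K4 is sound and complete for exactly this class.
(D) this class determines S5, not K4.

C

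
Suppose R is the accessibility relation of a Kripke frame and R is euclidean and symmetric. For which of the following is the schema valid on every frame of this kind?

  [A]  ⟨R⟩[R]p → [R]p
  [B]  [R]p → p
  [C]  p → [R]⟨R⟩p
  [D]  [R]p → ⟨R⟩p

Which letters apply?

A symmetric euclidean relation is transitive (uRv and vRw give vRu by symmetry, then uRw by the euclidean condition, applied at v).
(A) the dual of axiom 5: valid iff R is euclidean. Every such R is euclidean — valid.
(B) [R]p → p is axiom T, which corresponds to reflexivity. Such an R need not be reflexive — not valid.
(C) p → [R]⟨R⟩p is axiom B, which corresponds to symmetry. Every such R is symmetric — valid.
(D) [R]p → ⟨R⟩p (axiom D) characterises the serial frames. Such an R need not be serial — not valid.

A, C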